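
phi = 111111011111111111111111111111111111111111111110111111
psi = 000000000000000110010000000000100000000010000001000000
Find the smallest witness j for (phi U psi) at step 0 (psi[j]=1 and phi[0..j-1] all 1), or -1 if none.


(phi U psi) at 0: need smallest j with psi[j]=1 and phi[i]=1 for all i in [0,j).
Scan from step 0:
  step 0: phi=1, psi=0 -> continue
  step 1: phi=1, psi=0 -> continue
  step 2: phi=1, psi=0 -> continue
  step 3: phi=1, psi=0 -> continue
  step 6: phi=0 -> phi-prefix broken from here
  step 15: psi=1 but phi already failed -> not a witness
  step 16: psi=1 but phi already failed -> not a witness
  step 19: psi=1 but phi already failed -> not a witness
  step 30: psi=1 but phi already failed -> not a witness
  step 40: psi=1 but phi already failed -> not a witness
  step 47: psi=1 but phi already failed -> not a witness
  end of trace: no witness -> -1
Witness step = -1

-1


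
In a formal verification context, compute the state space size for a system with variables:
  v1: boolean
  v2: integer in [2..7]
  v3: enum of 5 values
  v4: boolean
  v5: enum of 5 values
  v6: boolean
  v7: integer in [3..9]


State space = product of domain sizes of all variables.
Domain sizes:
  v1 (boolean): 2
  v2 (integer in [2..7]): 6
  v3 (enum of 5 values): 5
  v4 (boolean): 2
  v5 (enum of 5 values): 5
  v6 (boolean): 2
  v7 (integer in [3..9]): 7
Product = 2 * 6 * 5 * 2 * 5 * 2 * 7 = 8400

8400


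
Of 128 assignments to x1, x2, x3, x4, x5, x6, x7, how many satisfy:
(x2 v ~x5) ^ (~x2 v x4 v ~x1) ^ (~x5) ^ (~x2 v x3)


CNF with 4 clauses over 7 vars (128 assignments).
An assignment satisfies CNF iff every clause has >=1 true literal.
Check each row (bits = x1,x2,x3,x4,x5,x6,x7; clause T/F shown):
  row 0 [0000000]: clauses=TTTT -> 1
  row 1 [0000001]: clauses=TTTT -> 1
  row 2 [0000010]: clauses=TTTT -> 1
  row 3 [0000011]: clauses=TTTT -> 1
  row 4 [0000100]: clauses=FTFT -> 0
  (every remaining row is evaluated the same way; all 128 results are listed next)
Full result column, 8 rows per line (x1,x2,x3,x4 fixed per line; x5,x6,x7 runs 000..111 left to right):
  rows 0-7 [x1,x2,x3,x4=0000]: 11110000  (ones: 4)
  rows 8-15 [x1,x2,x3,x4=0001]: 11110000  (ones: 4)
  rows 16-23 [x1,x2,x3,x4=0010]: 11110000  (ones: 4)
  rows 24-31 [x1,x2,x3,x4=0011]: 11110000  (ones: 4)
  rows 32-39 [x1,x2,x3,x4=0100]: 00000000  (ones: 0)
  rows 40-47 [x1,x2,x3,x4=0101]: 00000000  (ones: 0)
  rows 48-55 [x1,x2,x3,x4=0110]: 11110000  (ones: 4)
  rows 56-63 [x1,x2,x3,x4=0111]: 11110000  (ones: 4)
  rows 64-71 [x1,x2,x3,x4=1000]: 11110000  (ones: 4)
  rows 72-79 [x1,x2,x3,x4=1001]: 11110000  (ones: 4)
  rows 80-87 [x1,x2,x3,x4=1010]: 11110000  (ones: 4)
  rows 88-95 [x1,x2,x3,x4=1011]: 11110000  (ones: 4)
  rows 96-103 [x1,x2,x3,x4=1100]: 00000000  (ones: 0)
  rows 104-111 [x1,x2,x3,x4=1101]: 00000000  (ones: 0)
  rows 112-119 [x1,x2,x3,x4=1110]: 00000000  (ones: 0)
  rows 120-127 [x1,x2,x3,x4=1111]: 11110000  (ones: 4)
Satisfying assignments = 4+4+4+4+0+0+4+4+4+4+4+4+0+0+0+4 = 44

44


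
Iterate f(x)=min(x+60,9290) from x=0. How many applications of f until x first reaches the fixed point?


Step 1: x=0, cap=9290, increment=60
Step 2: x grows by 60 each step until capped at 9290; fixed point is x=9290
Step 3: iterations = ceil(9290/60) = 155

155


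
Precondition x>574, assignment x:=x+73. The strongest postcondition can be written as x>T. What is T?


Formula: sp(P, x:=E) = exists old_x. (x = E[old_x/x]) AND P[old_x/x] (old_x is the value of x before the assignment; eliminate old_x by solving x = E[old_x/x] for old_x)
Step 1: Precondition P: x>574, i.e. old_x > 574
Step 2: Assignment gives x = old_x + 73, so old_x = x - 73
Step 3: Substitute into P: x - 73 > 574
Step 4: Simplify: x > 574+73 = 647

647


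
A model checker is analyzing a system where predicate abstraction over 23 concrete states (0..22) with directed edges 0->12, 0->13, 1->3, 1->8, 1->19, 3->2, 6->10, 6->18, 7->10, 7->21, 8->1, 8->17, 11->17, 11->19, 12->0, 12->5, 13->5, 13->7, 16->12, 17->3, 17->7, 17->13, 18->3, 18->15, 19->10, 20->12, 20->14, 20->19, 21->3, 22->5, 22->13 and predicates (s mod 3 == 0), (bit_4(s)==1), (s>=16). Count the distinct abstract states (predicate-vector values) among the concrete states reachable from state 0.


BFS from 0:
Concrete reachable: {0, 2, 3, 5, 7, 10, 12, 13, 21}
Abstract via predicates (s mod 3 == 0), (bit_4(s)==1), (s>=16):
  (0,0,0) <- {2, 5, 7, 10, 13}
  (1,0,0) <- {0, 3, 12}
  (1,1,1) <- {21}
Distinct abstract states = 3

3


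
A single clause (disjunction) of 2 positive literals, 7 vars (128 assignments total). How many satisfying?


Step 1: Total=2^7=128
Step 2: Unsat when all 2 false: 2^5=32
Step 3: Sat=128-32=96

96


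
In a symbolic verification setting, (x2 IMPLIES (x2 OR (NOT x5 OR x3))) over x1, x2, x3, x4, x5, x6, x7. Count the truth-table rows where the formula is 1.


Formula: (x2 IMPLIES (x2 OR (NOT x5 OR x3))) over 7 vars (128 rows)
Evaluate each row (x1, x2, x3, x4, x5, x6, x7 as bits, MSB first):
  row 0 [0000000]: (0 IMPLIES (0 OR (NOT 0 OR 0))) -> 1
  row 1 [0000001]: (0 IMPLIES (0 OR (NOT 0 OR 0))) -> 1
  row 2 [0000010]: (0 IMPLIES (0 OR (NOT 0 OR 0))) -> 1
  row 3 [0000011]: (0 IMPLIES (0 OR (NOT 0 OR 0))) -> 1
  row 4 [0000100]: (0 IMPLIES (0 OR (NOT 1 OR 0))) -> 1
  (every remaining row is evaluated the same way; all 128 results are listed next)
Full result column, 8 rows per line (x1,x2,x3,x4 fixed per line; x5,x6,x7 runs 000..111 left to right):
  rows 0-7 [x1,x2,x3,x4=0000]: 11111111  (ones: 8)
  rows 8-15 [x1,x2,x3,x4=0001]: 11111111  (ones: 8)
  rows 16-23 [x1,x2,x3,x4=0010]: 11111111  (ones: 8)
  rows 24-31 [x1,x2,x3,x4=0011]: 11111111  (ones: 8)
  rows 32-39 [x1,x2,x3,x4=0100]: 11111111  (ones: 8)
  rows 40-47 [x1,x2,x3,x4=0101]: 11111111  (ones: 8)
  rows 48-55 [x1,x2,x3,x4=0110]: 11111111  (ones: 8)
  rows 56-63 [x1,x2,x3,x4=0111]: 11111111  (ones: 8)
  rows 64-71 [x1,x2,x3,x4=1000]: 11111111  (ones: 8)
  rows 72-79 [x1,x2,x3,x4=1001]: 11111111  (ones: 8)
  rows 80-87 [x1,x2,x3,x4=1010]: 11111111  (ones: 8)
  rows 88-95 [x1,x2,x3,x4=1011]: 11111111  (ones: 8)
  rows 96-103 [x1,x2,x3,x4=1100]: 11111111  (ones: 8)
  rows 104-111 [x1,x2,x3,x4=1101]: 11111111  (ones: 8)
  rows 112-119 [x1,x2,x3,x4=1110]: 11111111  (ones: 8)
  rows 120-127 [x1,x2,x3,x4=1111]: 11111111  (ones: 8)
Count of 1-rows = 8+8+8+8+8+8+8+8+8+8+8+8+8+8+8+8 = 128

128


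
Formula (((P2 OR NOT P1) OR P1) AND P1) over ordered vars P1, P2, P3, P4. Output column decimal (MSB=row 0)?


Formula: (((P2 OR NOT P1) OR P1) AND P1) over P1, P2, P3, P4 (16 rows)
Evaluate each row (bits = P1,P2,P3,P4, MSB first):
  row 0 [0000]: (((0 OR NOT 0) OR 0) AND 0) -> 0
  row 1 [0001]: (((0 OR NOT 0) OR 0) AND 0) -> 0
  row 2 [0010]: (((0 OR NOT 0) OR 0) AND 0) -> 0
  row 3 [0011]: (((0 OR NOT 0) OR 0) AND 0) -> 0
  row 4 [0100]: (((1 OR NOT 0) OR 0) AND 0) -> 0
  row 5 [0101]: (((1 OR NOT 0) OR 0) AND 0) -> 0
  row 6 [0110]: (((1 OR NOT 0) OR 0) AND 0) -> 0
  row 7 [0111]: (((1 OR NOT 0) OR 0) AND 0) -> 0
  row 8 [1000]: (((0 OR NOT 1) OR 1) AND 1) -> 1
  row 9 [1001]: (((0 OR NOT 1) OR 1) AND 1) -> 1
  row 10 [1010]: (((0 OR NOT 1) OR 1) AND 1) -> 1
  row 11 [1011]: (((0 OR NOT 1) OR 1) AND 1) -> 1
  row 12 [1100]: (((1 OR NOT 1) OR 1) AND 1) -> 1
  row 13 [1101]: (((1 OR NOT 1) OR 1) AND 1) -> 1
  row 14 [1110]: (((1 OR NOT 1) OR 1) AND 1) -> 1
  row 15 [1111]: (((1 OR NOT 1) OR 1) AND 1) -> 1
Full result column, 4 rows per line (P1,P2 fixed per line; P3,P4 runs 00..11 left to right):
  rows 0-3 [P1,P2=00]: 0000  = hex 0
  rows 4-7 [P1,P2=01]: 0000  = hex 0
  rows 8-11 [P1,P2=10]: 1111  = hex F
  rows 12-15 [P1,P2=11]: 1111  = hex F
Output column (row 0 .. row 15) = 0000000011111111
Output column grouped in 4s = 0000 0000 1111 1111 = 0x00FF
Convert to decimal digit by digit (value = value*16 + digit):
  0 -> 0
  0*16 + 0 = 0
  0*16 + 15 (F) = 15
  15*16 + 15 (F) = 255
Decimal = 255

255


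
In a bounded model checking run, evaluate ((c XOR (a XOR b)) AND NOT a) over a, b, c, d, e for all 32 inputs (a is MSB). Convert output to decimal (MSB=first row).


Formula: ((c XOR (a XOR b)) AND NOT a) over a, b, c, d, e (32 rows)
Evaluate each row (bits = a,b,c,d,e, MSB first):
  row 0 [00000]: ((0 XOR (0 XOR 0)) AND NOT 0) -> 0
  row 1 [00001]: ((0 XOR (0 XOR 0)) AND NOT 0) -> 0
  row 2 [00010]: ((0 XOR (0 XOR 0)) AND NOT 0) -> 0
  row 3 [00011]: ((0 XOR (0 XOR 0)) AND NOT 0) -> 0
  row 4 [00100]: ((1 XOR (0 XOR 0)) AND NOT 0) -> 1
  row 5 [00101]: ((1 XOR (0 XOR 0)) AND NOT 0) -> 1
  row 6 [00110]: ((1 XOR (0 XOR 0)) AND NOT 0) -> 1
  row 7 [00111]: ((1 XOR (0 XOR 0)) AND NOT 0) -> 1
  row 8 [01000]: ((0 XOR (0 XOR 1)) AND NOT 0) -> 1
  row 9 [01001]: ((0 XOR (0 XOR 1)) AND NOT 0) -> 1
  row 10 [01010]: ((0 XOR (0 XOR 1)) AND NOT 0) -> 1
  row 11 [01011]: ((0 XOR (0 XOR 1)) AND NOT 0) -> 1
  row 12 [01100]: ((1 XOR (0 XOR 1)) AND NOT 0) -> 0
  row 13 [01101]: ((1 XOR (0 XOR 1)) AND NOT 0) -> 0
  row 14 [01110]: ((1 XOR (0 XOR 1)) AND NOT 0) -> 0
  row 15 [01111]: ((1 XOR (0 XOR 1)) AND NOT 0) -> 0
  row 16 [10000]: ((0 XOR (1 XOR 0)) AND NOT 1) -> 0
  row 17 [10001]: ((0 XOR (1 XOR 0)) AND NOT 1) -> 0
  row 18 [10010]: ((0 XOR (1 XOR 0)) AND NOT 1) -> 0
  row 19 [10011]: ((0 XOR (1 XOR 0)) AND NOT 1) -> 0
  row 20 [10100]: ((1 XOR (1 XOR 0)) AND NOT 1) -> 0
  row 21 [10101]: ((1 XOR (1 XOR 0)) AND NOT 1) -> 0
  row 22 [10110]: ((1 XOR (1 XOR 0)) AND NOT 1) -> 0
  row 23 [10111]: ((1 XOR (1 XOR 0)) AND NOT 1) -> 0
  row 24 [11000]: ((0 XOR (1 XOR 1)) AND NOT 1) -> 0
  row 25 [11001]: ((0 XOR (1 XOR 1)) AND NOT 1) -> 0
  row 26 [11010]: ((0 XOR (1 XOR 1)) AND NOT 1) -> 0
  row 27 [11011]: ((0 XOR (1 XOR 1)) AND NOT 1) -> 0
  row 28 [11100]: ((1 XOR (1 XOR 1)) AND NOT 1) -> 0
  row 29 [11101]: ((1 XOR (1 XOR 1)) AND NOT 1) -> 0
  row 30 [11110]: ((1 XOR (1 XOR 1)) AND NOT 1) -> 0
  row 31 [11111]: ((1 XOR (1 XOR 1)) AND NOT 1) -> 0
Full result column, 4 rows per line (a,b,c fixed per line; d,e runs 00..11 left to right):
  rows 0-3 [a,b,c=000]: 0000  = hex 0
  rows 4-7 [a,b,c=001]: 1111  = hex F
  rows 8-11 [a,b,c=010]: 1111  = hex F
  rows 12-15 [a,b,c=011]: 0000  = hex 0
  rows 16-19 [a,b,c=100]: 0000  = hex 0
  rows 20-23 [a,b,c=101]: 0000  = hex 0
  rows 24-27 [a,b,c=110]: 0000  = hex 0
  rows 28-31 [a,b,c=111]: 0000  = hex 0
Output column (row 0 .. row 31) = 00001111111100000000000000000000
Output column grouped in 4s = 0000 1111 1111 0000 0000 0000 0000 0000 = 0x0FF00000
Convert to decimal digit by digit (value = value*16 + digit):
  0 -> 0
  0*16 + 15 (F) = 15
  15*16 + 15 (F) = 255
  255*16 + 0 = 4080
  4080*16 + 0 = 65280
  65280*16 + 0 = 1044480
  1044480*16 + 0 = 16711680
  16711680*16 + 0 = 267386880
Decimal = 267386880

267386880


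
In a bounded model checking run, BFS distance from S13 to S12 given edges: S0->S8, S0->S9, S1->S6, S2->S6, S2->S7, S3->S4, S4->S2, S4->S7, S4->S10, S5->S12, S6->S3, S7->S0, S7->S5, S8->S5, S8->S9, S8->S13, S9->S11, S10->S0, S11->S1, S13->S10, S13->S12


BFS layer-by-layer from S13:
  dist 0: {S13}
  dist 1: {S10, S12}
  -> S12 reached at distance 1
Shortest path length = 1

1


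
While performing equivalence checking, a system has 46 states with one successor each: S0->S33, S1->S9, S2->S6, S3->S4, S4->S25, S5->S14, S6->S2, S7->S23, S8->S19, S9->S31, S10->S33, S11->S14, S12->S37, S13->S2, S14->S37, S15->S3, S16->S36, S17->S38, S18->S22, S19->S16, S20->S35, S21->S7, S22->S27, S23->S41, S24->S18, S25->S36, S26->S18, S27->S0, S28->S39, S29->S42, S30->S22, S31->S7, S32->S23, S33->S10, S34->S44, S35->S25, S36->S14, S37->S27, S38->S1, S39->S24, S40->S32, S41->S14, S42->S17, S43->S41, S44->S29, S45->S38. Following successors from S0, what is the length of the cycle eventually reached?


Trace from S0 until a state repeats:
  S0 -> S33 -> S10 -> S33
S33 first seen at step 1, revisited at step 3.
Cycle length = 3 - 1 = 2

2


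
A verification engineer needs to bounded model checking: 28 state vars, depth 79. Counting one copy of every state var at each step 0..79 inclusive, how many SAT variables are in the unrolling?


BMC unrolls to depth k, creating one copy of each state var for steps 0..k.
Step count = 79 + 1 = 80 (steps 0 through 79)
Vars per step = 28
Total = 28 * 80 = 2240

2240


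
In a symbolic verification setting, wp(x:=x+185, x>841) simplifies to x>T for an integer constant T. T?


Formula: wp(x:=E, P) = P[E/x] (substitute E for x in postcondition)
Step 1: Postcondition: x>841
Step 2: Substitute x+185 for x: x+185>841
Step 3: Solve for x: x > 841-185 = 656

656


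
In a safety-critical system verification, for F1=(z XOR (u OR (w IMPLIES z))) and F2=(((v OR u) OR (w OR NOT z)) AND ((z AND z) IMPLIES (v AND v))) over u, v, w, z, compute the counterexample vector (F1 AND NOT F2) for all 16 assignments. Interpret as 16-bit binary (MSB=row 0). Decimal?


F1 = (z XOR (u OR (w IMPLIES z)))
F2 = (((v OR u) OR (w OR NOT z)) AND ((z AND z) IMPLIES (v AND v)))
Counterexample to F1=>F2 is where F1=1 and F2=0.
Evaluate each row (bits = u,v,w,z, MSB first):
  row 0 [0000]: F1=1 F2=1 -> F1&~F2 -> 0
  row 1 [0001]: F1=0 F2=0 -> F1&~F2 -> 0
  row 2 [0010]: F1=0 F2=1 -> F1&~F2 -> 0
  row 3 [0011]: F1=0 F2=0 -> F1&~F2 -> 0
  row 4 [0100]: F1=1 F2=1 -> F1&~F2 -> 0
  row 5 [0101]: F1=0 F2=1 -> F1&~F2 -> 0
  row 6 [0110]: F1=0 F2=1 -> F1&~F2 -> 0
  row 7 [0111]: F1=0 F2=1 -> F1&~F2 -> 0
  row 8 [1000]: F1=1 F2=1 -> F1&~F2 -> 0
  row 9 [1001]: F1=0 F2=0 -> F1&~F2 -> 0
  row 10 [1010]: F1=1 F2=1 -> F1&~F2 -> 0
  row 11 [1011]: F1=0 F2=0 -> F1&~F2 -> 0
  row 12 [1100]: F1=1 F2=1 -> F1&~F2 -> 0
  row 13 [1101]: F1=0 F2=1 -> F1&~F2 -> 0
  row 14 [1110]: F1=1 F2=1 -> F1&~F2 -> 0
  row 15 [1111]: F1=0 F2=1 -> F1&~F2 -> 0
Full result column, 4 rows per line (u,v fixed per line; w,z runs 00..11 left to right):
  rows 0-3 [u,v=00]: 0000  = hex 0
  rows 4-7 [u,v=01]: 0000  = hex 0
  rows 8-11 [u,v=10]: 0000  = hex 0
  rows 12-15 [u,v=11]: 0000  = hex 0
Counterexample vector (row 0 .. row 15) = 0000000000000000
Output column grouped in 4s = 0000 0000 0000 0000 = 0x0000
Convert to decimal digit by digit (value = value*16 + digit):
  0 -> 0
  0*16 + 0 = 0
  0*16 + 0 = 0
  0*16 + 0 = 0
Decimal = 0

0


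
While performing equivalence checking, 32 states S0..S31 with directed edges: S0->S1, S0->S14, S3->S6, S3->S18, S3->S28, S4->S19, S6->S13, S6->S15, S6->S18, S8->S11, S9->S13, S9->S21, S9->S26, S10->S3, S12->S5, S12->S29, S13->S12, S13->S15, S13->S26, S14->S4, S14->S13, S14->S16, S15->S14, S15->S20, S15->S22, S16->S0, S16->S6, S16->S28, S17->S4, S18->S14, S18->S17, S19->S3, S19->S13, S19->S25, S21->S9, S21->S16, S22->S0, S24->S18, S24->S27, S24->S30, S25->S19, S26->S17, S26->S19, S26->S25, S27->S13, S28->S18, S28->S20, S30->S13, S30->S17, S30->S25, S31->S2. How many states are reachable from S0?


BFS from S0:
  layer 0: {S0}
  layer 1: {S1, S14}
  layer 2: {S4, S13, S16}
  layer 3: {S6, S12, S15, S19, S26, S28}
  layer 4: {S3, S5, S17, S18, S20, S22, S25, S29}
Reachable set: {S0, S1, S3, S4, S5, S6, S12, S13, S14, S15, S16, S17, S18, S19, S20, S22, S25, S26, S28, S29}
Count = 20

20


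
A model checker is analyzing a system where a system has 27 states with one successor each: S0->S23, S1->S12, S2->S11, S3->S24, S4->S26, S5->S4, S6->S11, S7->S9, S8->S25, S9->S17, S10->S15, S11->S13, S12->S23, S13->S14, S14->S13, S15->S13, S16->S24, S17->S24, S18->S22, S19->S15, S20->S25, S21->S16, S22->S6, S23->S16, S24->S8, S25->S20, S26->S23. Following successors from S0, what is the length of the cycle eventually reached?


Trace from S0 until a state repeats:
  S0 -> S23 -> S16 -> S24 -> S8 -> S25 -> S20 -> S25
S25 first seen at step 5, revisited at step 7.
Cycle length = 7 - 5 = 2

2


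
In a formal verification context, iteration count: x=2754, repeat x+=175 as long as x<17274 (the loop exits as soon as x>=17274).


Step 1: x goes from 2754 toward 17274 by 175; the body runs while x<17274, so iterations = ceil((bound-start)/step)
Step 2: Distance=14520
Step 3: ceil(14520/175)=83

83


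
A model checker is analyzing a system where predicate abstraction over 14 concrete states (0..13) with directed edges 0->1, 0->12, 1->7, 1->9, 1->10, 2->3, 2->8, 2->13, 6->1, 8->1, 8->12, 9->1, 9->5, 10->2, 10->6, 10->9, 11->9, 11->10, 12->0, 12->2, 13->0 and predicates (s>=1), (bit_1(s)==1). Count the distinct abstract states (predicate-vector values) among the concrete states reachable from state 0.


BFS from 0:
Concrete reachable: {0, 1, 2, 3, 5, 6, 7, 8, 9, 10, 12, 13}
Abstract via predicates (s>=1), (bit_1(s)==1):
  (0,0) <- {0}
  (1,0) <- {1, 5, 8, 9, 12, 13}
  (1,1) <- {2, 3, 6, 7, 10}
Distinct abstract states = 3

3


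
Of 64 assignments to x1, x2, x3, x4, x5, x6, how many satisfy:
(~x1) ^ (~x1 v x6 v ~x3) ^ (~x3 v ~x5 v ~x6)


CNF with 3 clauses over 6 vars (64 assignments).
An assignment satisfies CNF iff every clause has >=1 true literal.
Check each row (bits = x1,x2,x3,x4,x5,x6; clause T/F shown):
  row 0 [000000]: clauses=TTT -> 1
  row 1 [000001]: clauses=TTT -> 1
  row 2 [000010]: clauses=TTT -> 1
  row 3 [000011]: clauses=TTT -> 1
  row 4 [000100]: clauses=TTT -> 1
  (every remaining row is evaluated the same way; all 64 results are listed next)
Full result column, 8 rows per line (x1,x2,x3 fixed per line; x4,x5,x6 runs 000..111 left to right):
  rows 0-7 [x1,x2,x3=000]: 11111111  (ones: 8)
  rows 8-15 [x1,x2,x3=001]: 11101110  (ones: 6)
  rows 16-23 [x1,x2,x3=010]: 11111111  (ones: 8)
  rows 24-31 [x1,x2,x3=011]: 11101110  (ones: 6)
  rows 32-39 [x1,x2,x3=100]: 00000000  (ones: 0)
  rows 40-47 [x1,x2,x3=101]: 00000000  (ones: 0)
  rows 48-55 [x1,x2,x3=110]: 00000000  (ones: 0)
  rows 56-63 [x1,x2,x3=111]: 00000000  (ones: 0)
Satisfying assignments = 8+6+8+6+0+0+0+0 = 28

28


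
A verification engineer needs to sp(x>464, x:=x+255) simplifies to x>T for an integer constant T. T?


Formula: sp(P, x:=E) = exists old_x. (x = E[old_x/x]) AND P[old_x/x] (old_x is the value of x before the assignment; eliminate old_x by solving x = E[old_x/x] for old_x)
Step 1: Precondition P: x>464, i.e. old_x > 464
Step 2: Assignment gives x = old_x + 255, so old_x = x - 255
Step 3: Substitute into P: x - 255 > 464
Step 4: Simplify: x > 464+255 = 719

719


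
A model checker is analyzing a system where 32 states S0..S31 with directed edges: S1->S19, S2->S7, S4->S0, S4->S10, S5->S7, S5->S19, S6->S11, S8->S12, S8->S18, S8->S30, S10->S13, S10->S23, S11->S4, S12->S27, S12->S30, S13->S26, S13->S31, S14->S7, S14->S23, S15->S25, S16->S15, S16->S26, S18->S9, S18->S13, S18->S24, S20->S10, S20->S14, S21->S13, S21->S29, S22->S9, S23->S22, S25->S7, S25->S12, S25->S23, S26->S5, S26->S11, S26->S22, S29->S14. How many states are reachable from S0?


BFS from S0:
  layer 0: {S0}
Reachable set: {S0}
Count = 1

1


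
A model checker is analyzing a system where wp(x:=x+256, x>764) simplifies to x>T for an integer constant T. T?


Formula: wp(x:=E, P) = P[E/x] (substitute E for x in postcondition)
Step 1: Postcondition: x>764
Step 2: Substitute x+256 for x: x+256>764
Step 3: Solve for x: x > 764-256 = 508

508


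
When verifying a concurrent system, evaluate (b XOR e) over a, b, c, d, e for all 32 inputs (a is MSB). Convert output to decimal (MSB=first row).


Formula: (b XOR e) over a, b, c, d, e (32 rows)
Evaluate each row (bits = a,b,c,d,e, MSB first):
  row 0 [00000]: (0 XOR 0) -> 0
  row 1 [00001]: (0 XOR 1) -> 1
  row 2 [00010]: (0 XOR 0) -> 0
  row 3 [00011]: (0 XOR 1) -> 1
  row 4 [00100]: (0 XOR 0) -> 0
  row 5 [00101]: (0 XOR 1) -> 1
  row 6 [00110]: (0 XOR 0) -> 0
  row 7 [00111]: (0 XOR 1) -> 1
  row 8 [01000]: (1 XOR 0) -> 1
  row 9 [01001]: (1 XOR 1) -> 0
  row 10 [01010]: (1 XOR 0) -> 1
  row 11 [01011]: (1 XOR 1) -> 0
  row 12 [01100]: (1 XOR 0) -> 1
  row 13 [01101]: (1 XOR 1) -> 0
  row 14 [01110]: (1 XOR 0) -> 1
  row 15 [01111]: (1 XOR 1) -> 0
  row 16 [10000]: (0 XOR 0) -> 0
  row 17 [10001]: (0 XOR 1) -> 1
  row 18 [10010]: (0 XOR 0) -> 0
  row 19 [10011]: (0 XOR 1) -> 1
  row 20 [10100]: (0 XOR 0) -> 0
  row 21 [10101]: (0 XOR 1) -> 1
  row 22 [10110]: (0 XOR 0) -> 0
  row 23 [10111]: (0 XOR 1) -> 1
  row 24 [11000]: (1 XOR 0) -> 1
  row 25 [11001]: (1 XOR 1) -> 0
  row 26 [11010]: (1 XOR 0) -> 1
  row 27 [11011]: (1 XOR 1) -> 0
  row 28 [11100]: (1 XOR 0) -> 1
  row 29 [11101]: (1 XOR 1) -> 0
  row 30 [11110]: (1 XOR 0) -> 1
  row 31 [11111]: (1 XOR 1) -> 0
Full result column, 4 rows per line (a,b,c fixed per line; d,e runs 00..11 left to right):
  rows 0-3 [a,b,c=000]: 0101  = hex 5
  rows 4-7 [a,b,c=001]: 0101  = hex 5
  rows 8-11 [a,b,c=010]: 1010  = hex A
  rows 12-15 [a,b,c=011]: 1010  = hex A
  rows 16-19 [a,b,c=100]: 0101  = hex 5
  rows 20-23 [a,b,c=101]: 0101  = hex 5
  rows 24-27 [a,b,c=110]: 1010  = hex A
  rows 28-31 [a,b,c=111]: 1010  = hex A
Output column (row 0 .. row 31) = 01010101101010100101010110101010
Output column grouped in 4s = 0101 0101 1010 1010 0101 0101 1010 1010 = 0x55AA55AA
Convert to decimal digit by digit (value = value*16 + digit):
  5 -> 5
  5*16 + 5 = 85
  85*16 + 10 (A) = 1370
  1370*16 + 10 (A) = 21930
  21930*16 + 5 = 350885
  350885*16 + 5 = 5614165
  5614165*16 + 10 (A) = 89826650
  89826650*16 + 10 (A) = 1437226410
Decimal = 1437226410

1437226410


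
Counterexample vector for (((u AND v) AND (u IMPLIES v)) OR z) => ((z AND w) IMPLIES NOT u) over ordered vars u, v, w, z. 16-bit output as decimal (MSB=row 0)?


F1 = (((u AND v) AND (u IMPLIES v)) OR z)
F2 = ((z AND w) IMPLIES NOT u)
Counterexample to F1=>F2 is where F1=1 and F2=0.
Evaluate each row (bits = u,v,w,z, MSB first):
  row 0 [0000]: F1=0 F2=1 -> F1&~F2 -> 0
  row 1 [0001]: F1=1 F2=1 -> F1&~F2 -> 0
  row 2 [0010]: F1=0 F2=1 -> F1&~F2 -> 0
  row 3 [0011]: F1=1 F2=1 -> F1&~F2 -> 0
  row 4 [0100]: F1=0 F2=1 -> F1&~F2 -> 0
  row 5 [0101]: F1=1 F2=1 -> F1&~F2 -> 0
  row 6 [0110]: F1=0 F2=1 -> F1&~F2 -> 0
  row 7 [0111]: F1=1 F2=1 -> F1&~F2 -> 0
  row 8 [1000]: F1=0 F2=1 -> F1&~F2 -> 0
  row 9 [1001]: F1=1 F2=1 -> F1&~F2 -> 0
  row 10 [1010]: F1=0 F2=1 -> F1&~F2 -> 0
  row 11 [1011]: F1=1 F2=0 -> F1&~F2 -> 1
  row 12 [1100]: F1=1 F2=1 -> F1&~F2 -> 0
  row 13 [1101]: F1=1 F2=1 -> F1&~F2 -> 0
  row 14 [1110]: F1=1 F2=1 -> F1&~F2 -> 0
  row 15 [1111]: F1=1 F2=0 -> F1&~F2 -> 1
Full result column, 4 rows per line (u,v fixed per line; w,z runs 00..11 left to right):
  rows 0-3 [u,v=00]: 0000  = hex 0
  rows 4-7 [u,v=01]: 0000  = hex 0
  rows 8-11 [u,v=10]: 0001  = hex 1
  rows 12-15 [u,v=11]: 0001  = hex 1
Counterexample vector (row 0 .. row 15) = 0000000000010001
Output column grouped in 4s = 0000 0000 0001 0001 = 0x0011
Convert to decimal digit by digit (value = value*16 + digit):
  0 -> 0
  0*16 + 0 = 0
  0*16 + 1 = 1
  1*16 + 1 = 17
Decimal = 17

17


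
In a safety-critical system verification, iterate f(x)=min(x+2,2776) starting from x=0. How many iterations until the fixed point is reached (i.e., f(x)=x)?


Step 1: x=0, cap=2776, increment=2
Step 2: x grows by 2 each step until capped at 2776; fixed point is x=2776
Step 3: iterations = ceil(2776/2) = 1388

1388


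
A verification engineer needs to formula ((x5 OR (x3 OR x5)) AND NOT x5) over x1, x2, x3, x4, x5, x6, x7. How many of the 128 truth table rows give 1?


Formula: ((x5 OR (x3 OR x5)) AND NOT x5) over 7 vars (128 rows)
Evaluate each row (x1, x2, x3, x4, x5, x6, x7 as bits, MSB first):
  row 0 [0000000]: ((0 OR (0 OR 0)) AND NOT 0) -> 0
  row 1 [0000001]: ((0 OR (0 OR 0)) AND NOT 0) -> 0
  row 2 [0000010]: ((0 OR (0 OR 0)) AND NOT 0) -> 0
  row 3 [0000011]: ((0 OR (0 OR 0)) AND NOT 0) -> 0
  row 4 [0000100]: ((1 OR (0 OR 1)) AND NOT 1) -> 0
  (every remaining row is evaluated the same way; all 128 results are listed next)
Full result column, 8 rows per line (x1,x2,x3,x4 fixed per line; x5,x6,x7 runs 000..111 left to right):
  rows 0-7 [x1,x2,x3,x4=0000]: 00000000  (ones: 0)
  rows 8-15 [x1,x2,x3,x4=0001]: 00000000  (ones: 0)
  rows 16-23 [x1,x2,x3,x4=0010]: 11110000  (ones: 4)
  rows 24-31 [x1,x2,x3,x4=0011]: 11110000  (ones: 4)
  rows 32-39 [x1,x2,x3,x4=0100]: 00000000  (ones: 0)
  rows 40-47 [x1,x2,x3,x4=0101]: 00000000  (ones: 0)
  rows 48-55 [x1,x2,x3,x4=0110]: 11110000  (ones: 4)
  rows 56-63 [x1,x2,x3,x4=0111]: 11110000  (ones: 4)
  rows 64-71 [x1,x2,x3,x4=1000]: 00000000  (ones: 0)
  rows 72-79 [x1,x2,x3,x4=1001]: 00000000  (ones: 0)
  rows 80-87 [x1,x2,x3,x4=1010]: 11110000  (ones: 4)
  rows 88-95 [x1,x2,x3,x4=1011]: 11110000  (ones: 4)
  rows 96-103 [x1,x2,x3,x4=1100]: 00000000  (ones: 0)
  rows 104-111 [x1,x2,x3,x4=1101]: 00000000  (ones: 0)
  rows 112-119 [x1,x2,x3,x4=1110]: 11110000  (ones: 4)
  rows 120-127 [x1,x2,x3,x4=1111]: 11110000  (ones: 4)
Count of 1-rows = 0+0+4+4+0+0+4+4+0+0+4+4+0+0+4+4 = 32

32


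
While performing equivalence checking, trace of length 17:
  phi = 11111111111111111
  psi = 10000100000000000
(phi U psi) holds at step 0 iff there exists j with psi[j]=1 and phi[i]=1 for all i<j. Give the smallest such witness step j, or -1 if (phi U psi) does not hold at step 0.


(phi U psi) at 0: need smallest j with psi[j]=1 and phi[i]=1 for all i in [0,j).
Scan from step 0:
  step 0: psi=1 and phi held for [0,0) -> witness found
Witness step = 0

0


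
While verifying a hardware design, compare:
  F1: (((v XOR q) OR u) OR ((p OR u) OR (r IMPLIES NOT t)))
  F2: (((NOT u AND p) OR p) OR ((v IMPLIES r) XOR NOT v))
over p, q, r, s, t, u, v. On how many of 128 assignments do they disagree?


F1 = (((v XOR q) OR u) OR ((p OR u) OR (r IMPLIES NOT t)))
F2 = (((NOT u AND p) OR p) OR ((v IMPLIES r) XOR NOT v))
Evaluate both on each of 128 rows (bits = p,q,r,s,t,u,v):
  row 0 [0000000]: F1=1 F2=0 (differ) -> 1
  row 1 [0000001]: F1=1 F2=0 (differ) -> 1
  row 2 [0000010]: F1=1 F2=0 (differ) -> 1
  row 3 [0000011]: F1=1 F2=0 (differ) -> 1
  row 4 [0000100]: F1=1 F2=0 (differ) -> 1
  (every remaining row is evaluated the same way; all 128 results are listed next)
Full result column, 8 rows per line (p,q,r,s fixed per line; t,u,v runs 000..111 left to right):
  rows 0-7 [p,q,r,s=0000]: 11111111  (ones: 8)
  rows 8-15 [p,q,r,s=0001]: 11111111  (ones: 8)
  rows 16-23 [p,q,r,s=0010]: 10100010  (ones: 3)
  rows 24-31 [p,q,r,s=0011]: 10100010  (ones: 3)
  rows 32-39 [p,q,r,s=0100]: 11111111  (ones: 8)
  rows 40-47 [p,q,r,s=0101]: 11111111  (ones: 8)
  rows 48-55 [p,q,r,s=0110]: 10101110  (ones: 5)
  rows 56-63 [p,q,r,s=0111]: 10101110  (ones: 5)
  rows 64-71 [p,q,r,s=1000]: 00000000  (ones: 0)
  rows 72-79 [p,q,r,s=1001]: 00000000  (ones: 0)
  rows 80-87 [p,q,r,s=1010]: 00000000  (ones: 0)
  rows 88-95 [p,q,r,s=1011]: 00000000  (ones: 0)
  rows 96-103 [p,q,r,s=1100]: 00000000  (ones: 0)
  rows 104-111 [p,q,r,s=1101]: 00000000  (ones: 0)
  rows 112-119 [p,q,r,s=1110]: 00000000  (ones: 0)
  rows 120-127 [p,q,r,s=1111]: 00000000  (ones: 0)
Disagreements = 8+8+3+3+8+8+5+5+0+0+0+0+0+0+0+0 = 48

48


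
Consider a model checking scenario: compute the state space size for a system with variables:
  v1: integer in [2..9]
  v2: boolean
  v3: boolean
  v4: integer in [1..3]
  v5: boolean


State space = product of domain sizes of all variables.
Domain sizes:
  v1 (integer in [2..9]): 8
  v2 (boolean): 2
  v3 (boolean): 2
  v4 (integer in [1..3]): 3
  v5 (boolean): 2
Product = 8 * 2 * 2 * 3 * 2 = 192

192


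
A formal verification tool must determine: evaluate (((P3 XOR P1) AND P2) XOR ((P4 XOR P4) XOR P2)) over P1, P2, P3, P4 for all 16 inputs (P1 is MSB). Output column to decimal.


Formula: (((P3 XOR P1) AND P2) XOR ((P4 XOR P4) XOR P2)) over P1, P2, P3, P4 (16 rows)
Evaluate each row (bits = P1,P2,P3,P4, MSB first):
  row 0 [0000]: (((0 XOR 0) AND 0) XOR ((0 XOR 0) XOR 0)) -> 0
  row 1 [0001]: (((0 XOR 0) AND 0) XOR ((1 XOR 1) XOR 0)) -> 0
  row 2 [0010]: (((1 XOR 0) AND 0) XOR ((0 XOR 0) XOR 0)) -> 0
  row 3 [0011]: (((1 XOR 0) AND 0) XOR ((1 XOR 1) XOR 0)) -> 0
  row 4 [0100]: (((0 XOR 0) AND 1) XOR ((0 XOR 0) XOR 1)) -> 1
  row 5 [0101]: (((0 XOR 0) AND 1) XOR ((1 XOR 1) XOR 1)) -> 1
  row 6 [0110]: (((1 XOR 0) AND 1) XOR ((0 XOR 0) XOR 1)) -> 0
  row 7 [0111]: (((1 XOR 0) AND 1) XOR ((1 XOR 1) XOR 1)) -> 0
  row 8 [1000]: (((0 XOR 1) AND 0) XOR ((0 XOR 0) XOR 0)) -> 0
  row 9 [1001]: (((0 XOR 1) AND 0) XOR ((1 XOR 1) XOR 0)) -> 0
  row 10 [1010]: (((1 XOR 1) AND 0) XOR ((0 XOR 0) XOR 0)) -> 0
  row 11 [1011]: (((1 XOR 1) AND 0) XOR ((1 XOR 1) XOR 0)) -> 0
  row 12 [1100]: (((0 XOR 1) AND 1) XOR ((0 XOR 0) XOR 1)) -> 0
  row 13 [1101]: (((0 XOR 1) AND 1) XOR ((1 XOR 1) XOR 1)) -> 0
  row 14 [1110]: (((1 XOR 1) AND 1) XOR ((0 XOR 0) XOR 1)) -> 1
  row 15 [1111]: (((1 XOR 1) AND 1) XOR ((1 XOR 1) XOR 1)) -> 1
Full result column, 4 rows per line (P1,P2 fixed per line; P3,P4 runs 00..11 left to right):
  rows 0-3 [P1,P2=00]: 0000  = hex 0
  rows 4-7 [P1,P2=01]: 1100  = hex C
  rows 8-11 [P1,P2=10]: 0000  = hex 0
  rows 12-15 [P1,P2=11]: 0011  = hex 3
Output column (row 0 .. row 15) = 0000110000000011
Output column grouped in 4s = 0000 1100 0000 0011 = 0x0C03
Convert to decimal digit by digit (value = value*16 + digit):
  0 -> 0
  0*16 + 12 (C) = 12
  12*16 + 0 = 192
  192*16 + 3 = 3075
Decimal = 3075

3075


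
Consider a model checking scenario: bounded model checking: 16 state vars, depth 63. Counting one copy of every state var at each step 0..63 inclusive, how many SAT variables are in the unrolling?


BMC unrolls to depth k, creating one copy of each state var for steps 0..k.
Step count = 63 + 1 = 64 (steps 0 through 63)
Vars per step = 16
Total = 16 * 64 = 1024

1024


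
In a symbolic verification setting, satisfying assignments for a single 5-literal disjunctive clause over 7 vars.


Step 1: Total=2^7=128
Step 2: Unsat when all 5 false: 2^2=4
Step 3: Sat=128-4=124

124


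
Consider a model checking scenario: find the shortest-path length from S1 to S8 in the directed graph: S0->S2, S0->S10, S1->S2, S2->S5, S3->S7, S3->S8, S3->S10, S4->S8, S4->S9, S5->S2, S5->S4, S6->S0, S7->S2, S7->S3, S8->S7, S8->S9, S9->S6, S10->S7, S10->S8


BFS layer-by-layer from S1:
  dist 0: {S1}
  dist 1: {S2}
  dist 2: {S5}
  dist 3: {S4}
  dist 4: {S8, S9}
  -> S8 reached at distance 4
Shortest path length = 4

4


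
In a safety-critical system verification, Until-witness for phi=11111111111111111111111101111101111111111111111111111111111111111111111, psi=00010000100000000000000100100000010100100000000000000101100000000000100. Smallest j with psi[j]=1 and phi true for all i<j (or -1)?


(phi U psi) at 0: need smallest j with psi[j]=1 and phi[i]=1 for all i in [0,j).
Scan from step 0:
  step 0: phi=1, psi=0 -> continue
  step 1: phi=1, psi=0 -> continue
  step 2: phi=1, psi=0 -> continue
  step 3: psi=1 and phi held for [0,3) -> witness found
Witness step = 3

3


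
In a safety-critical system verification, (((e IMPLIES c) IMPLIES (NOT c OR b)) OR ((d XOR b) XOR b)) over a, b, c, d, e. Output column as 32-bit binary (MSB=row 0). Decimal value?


Formula: (((e IMPLIES c) IMPLIES (NOT c OR b)) OR ((d XOR b) XOR b)) over a, b, c, d, e (32 rows)
Evaluate each row (bits = a,b,c,d,e, MSB first):
  row 0 [00000]: (((0 IMPLIES 0) IMPLIES (NOT 0 OR 0)) OR ((0 XOR 0) XOR 0)) -> 1
  row 1 [00001]: (((1 IMPLIES 0) IMPLIES (NOT 0 OR 0)) OR ((0 XOR 0) XOR 0)) -> 1
  row 2 [00010]: (((0 IMPLIES 0) IMPLIES (NOT 0 OR 0)) OR ((1 XOR 0) XOR 0)) -> 1
  row 3 [00011]: (((1 IMPLIES 0) IMPLIES (NOT 0 OR 0)) OR ((1 XOR 0) XOR 0)) -> 1
  row 4 [00100]: (((0 IMPLIES 1) IMPLIES (NOT 1 OR 0)) OR ((0 XOR 0) XOR 0)) -> 0
  row 5 [00101]: (((1 IMPLIES 1) IMPLIES (NOT 1 OR 0)) OR ((0 XOR 0) XOR 0)) -> 0
  row 6 [00110]: (((0 IMPLIES 1) IMPLIES (NOT 1 OR 0)) OR ((1 XOR 0) XOR 0)) -> 1
  row 7 [00111]: (((1 IMPLIES 1) IMPLIES (NOT 1 OR 0)) OR ((1 XOR 0) XOR 0)) -> 1
  row 8 [01000]: (((0 IMPLIES 0) IMPLIES (NOT 0 OR 1)) OR ((0 XOR 1) XOR 1)) -> 1
  row 9 [01001]: (((1 IMPLIES 0) IMPLIES (NOT 0 OR 1)) OR ((0 XOR 1) XOR 1)) -> 1
  row 10 [01010]: (((0 IMPLIES 0) IMPLIES (NOT 0 OR 1)) OR ((1 XOR 1) XOR 1)) -> 1
  row 11 [01011]: (((1 IMPLIES 0) IMPLIES (NOT 0 OR 1)) OR ((1 XOR 1) XOR 1)) -> 1
  row 12 [01100]: (((0 IMPLIES 1) IMPLIES (NOT 1 OR 1)) OR ((0 XOR 1) XOR 1)) -> 1
  row 13 [01101]: (((1 IMPLIES 1) IMPLIES (NOT 1 OR 1)) OR ((0 XOR 1) XOR 1)) -> 1
  row 14 [01110]: (((0 IMPLIES 1) IMPLIES (NOT 1 OR 1)) OR ((1 XOR 1) XOR 1)) -> 1
  row 15 [01111]: (((1 IMPLIES 1) IMPLIES (NOT 1 OR 1)) OR ((1 XOR 1) XOR 1)) -> 1
  row 16 [10000]: (((0 IMPLIES 0) IMPLIES (NOT 0 OR 0)) OR ((0 XOR 0) XOR 0)) -> 1
  row 17 [10001]: (((1 IMPLIES 0) IMPLIES (NOT 0 OR 0)) OR ((0 XOR 0) XOR 0)) -> 1
  row 18 [10010]: (((0 IMPLIES 0) IMPLIES (NOT 0 OR 0)) OR ((1 XOR 0) XOR 0)) -> 1
  row 19 [10011]: (((1 IMPLIES 0) IMPLIES (NOT 0 OR 0)) OR ((1 XOR 0) XOR 0)) -> 1
  row 20 [10100]: (((0 IMPLIES 1) IMPLIES (NOT 1 OR 0)) OR ((0 XOR 0) XOR 0)) -> 0
  row 21 [10101]: (((1 IMPLIES 1) IMPLIES (NOT 1 OR 0)) OR ((0 XOR 0) XOR 0)) -> 0
  row 22 [10110]: (((0 IMPLIES 1) IMPLIES (NOT 1 OR 0)) OR ((1 XOR 0) XOR 0)) -> 1
  row 23 [10111]: (((1 IMPLIES 1) IMPLIES (NOT 1 OR 0)) OR ((1 XOR 0) XOR 0)) -> 1
  row 24 [11000]: (((0 IMPLIES 0) IMPLIES (NOT 0 OR 1)) OR ((0 XOR 1) XOR 1)) -> 1
  row 25 [11001]: (((1 IMPLIES 0) IMPLIES (NOT 0 OR 1)) OR ((0 XOR 1) XOR 1)) -> 1
  row 26 [11010]: (((0 IMPLIES 0) IMPLIES (NOT 0 OR 1)) OR ((1 XOR 1) XOR 1)) -> 1
  row 27 [11011]: (((1 IMPLIES 0) IMPLIES (NOT 0 OR 1)) OR ((1 XOR 1) XOR 1)) -> 1
  row 28 [11100]: (((0 IMPLIES 1) IMPLIES (NOT 1 OR 1)) OR ((0 XOR 1) XOR 1)) -> 1
  row 29 [11101]: (((1 IMPLIES 1) IMPLIES (NOT 1 OR 1)) OR ((0 XOR 1) XOR 1)) -> 1
  row 30 [11110]: (((0 IMPLIES 1) IMPLIES (NOT 1 OR 1)) OR ((1 XOR 1) XOR 1)) -> 1
  row 31 [11111]: (((1 IMPLIES 1) IMPLIES (NOT 1 OR 1)) OR ((1 XOR 1) XOR 1)) -> 1
Full result column, 4 rows per line (a,b,c fixed per line; d,e runs 00..11 left to right):
  rows 0-3 [a,b,c=000]: 1111  = hex F
  rows 4-7 [a,b,c=001]: 0011  = hex 3
  rows 8-11 [a,b,c=010]: 1111  = hex F
  rows 12-15 [a,b,c=011]: 1111  = hex F
  rows 16-19 [a,b,c=100]: 1111  = hex F
  rows 20-23 [a,b,c=101]: 0011  = hex 3
  rows 24-27 [a,b,c=110]: 1111  = hex F
  rows 28-31 [a,b,c=111]: 1111  = hex F
Output column (row 0 .. row 31) = 11110011111111111111001111111111
Output column grouped in 4s = 1111 0011 1111 1111 1111 0011 1111 1111 = 0xF3FFF3FF
Convert to decimal digit by digit (value = value*16 + digit):
  F -> 15
  15*16 + 3 = 243
  243*16 + 15 (F) = 3903
  3903*16 + 15 (F) = 62463
  62463*16 + 15 (F) = 999423
  999423*16 + 3 = 15990771
  15990771*16 + 15 (F) = 255852351
  255852351*16 + 15 (F) = 4093637631
Decimal = 4093637631

4093637631


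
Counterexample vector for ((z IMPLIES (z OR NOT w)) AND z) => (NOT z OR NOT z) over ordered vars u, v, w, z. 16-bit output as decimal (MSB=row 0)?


F1 = ((z IMPLIES (z OR NOT w)) AND z)
F2 = (NOT z OR NOT z)
Counterexample to F1=>F2 is where F1=1 and F2=0.
Evaluate each row (bits = u,v,w,z, MSB first):
  row 0 [0000]: F1=0 F2=1 -> F1&~F2 -> 0
  row 1 [0001]: F1=1 F2=0 -> F1&~F2 -> 1
  row 2 [0010]: F1=0 F2=1 -> F1&~F2 -> 0
  row 3 [0011]: F1=1 F2=0 -> F1&~F2 -> 1
  row 4 [0100]: F1=0 F2=1 -> F1&~F2 -> 0
  row 5 [0101]: F1=1 F2=0 -> F1&~F2 -> 1
  row 6 [0110]: F1=0 F2=1 -> F1&~F2 -> 0
  row 7 [0111]: F1=1 F2=0 -> F1&~F2 -> 1
  row 8 [1000]: F1=0 F2=1 -> F1&~F2 -> 0
  row 9 [1001]: F1=1 F2=0 -> F1&~F2 -> 1
  row 10 [1010]: F1=0 F2=1 -> F1&~F2 -> 0
  row 11 [1011]: F1=1 F2=0 -> F1&~F2 -> 1
  row 12 [1100]: F1=0 F2=1 -> F1&~F2 -> 0
  row 13 [1101]: F1=1 F2=0 -> F1&~F2 -> 1
  row 14 [1110]: F1=0 F2=1 -> F1&~F2 -> 0
  row 15 [1111]: F1=1 F2=0 -> F1&~F2 -> 1
Full result column, 4 rows per line (u,v fixed per line; w,z runs 00..11 left to right):
  rows 0-3 [u,v=00]: 0101  = hex 5
  rows 4-7 [u,v=01]: 0101  = hex 5
  rows 8-11 [u,v=10]: 0101  = hex 5
  rows 12-15 [u,v=11]: 0101  = hex 5
Counterexample vector (row 0 .. row 15) = 0101010101010101
Output column grouped in 4s = 0101 0101 0101 0101 = 0x5555
Convert to decimal digit by digit (value = value*16 + digit):
  5 -> 5
  5*16 + 5 = 85
  85*16 + 5 = 1365
  1365*16 + 5 = 21845
Decimal = 21845

21845


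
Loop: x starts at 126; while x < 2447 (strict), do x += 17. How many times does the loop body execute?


Step 1: x goes from 126 toward 2447 by 17; the body runs while x<2447, so iterations = ceil((bound-start)/step)
Step 2: Distance=2321
Step 3: ceil(2321/17)=137

137


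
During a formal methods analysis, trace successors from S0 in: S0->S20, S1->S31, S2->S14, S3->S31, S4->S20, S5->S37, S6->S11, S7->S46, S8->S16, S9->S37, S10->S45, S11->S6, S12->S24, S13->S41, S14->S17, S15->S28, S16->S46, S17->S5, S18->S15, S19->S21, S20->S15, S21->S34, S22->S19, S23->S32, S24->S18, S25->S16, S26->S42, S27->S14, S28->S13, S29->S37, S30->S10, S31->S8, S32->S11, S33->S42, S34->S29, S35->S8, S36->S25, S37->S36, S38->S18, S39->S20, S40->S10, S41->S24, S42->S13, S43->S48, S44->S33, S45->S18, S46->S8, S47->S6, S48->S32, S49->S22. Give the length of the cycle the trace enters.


Trace from S0 until a state repeats:
  S0 -> S20 -> S15 -> S28 -> S13 -> S41 -> S24 -> S18 -> S15
S15 first seen at step 2, revisited at step 8.
Cycle length = 8 - 2 = 6

6


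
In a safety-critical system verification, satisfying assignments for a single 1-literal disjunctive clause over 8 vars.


Step 1: Total=2^8=256
Step 2: Unsat when all 1 false: 2^7=128
Step 3: Sat=256-128=128

128


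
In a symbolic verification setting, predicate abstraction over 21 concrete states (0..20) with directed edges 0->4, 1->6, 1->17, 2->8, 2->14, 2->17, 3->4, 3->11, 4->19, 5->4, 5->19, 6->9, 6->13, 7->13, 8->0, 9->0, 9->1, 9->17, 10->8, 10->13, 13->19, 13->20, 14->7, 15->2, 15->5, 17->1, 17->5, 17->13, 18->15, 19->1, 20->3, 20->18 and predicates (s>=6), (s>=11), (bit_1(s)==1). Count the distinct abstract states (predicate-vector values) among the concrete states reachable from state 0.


BFS from 0:
Concrete reachable: {0, 1, 2, 3, 4, 5, 6, 7, 8, 9, 11, 13, 14, 15, 17, 18, 19, 20}
Abstract via predicates (s>=6), (s>=11), (bit_1(s)==1):
  (0,0,0) <- {0, 1, 4, 5}
  (0,0,1) <- {2, 3}
  (1,0,0) <- {8, 9}
  (1,0,1) <- {6, 7}
  (1,1,0) <- {13, 17, 20}
  (1,1,1) <- {11, 14, 15, 18, 19}
Distinct abstract states = 6

6


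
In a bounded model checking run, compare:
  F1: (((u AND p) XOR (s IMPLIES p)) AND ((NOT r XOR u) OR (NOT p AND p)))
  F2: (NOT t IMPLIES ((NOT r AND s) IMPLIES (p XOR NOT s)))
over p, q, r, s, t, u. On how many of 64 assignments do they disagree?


F1 = (((u AND p) XOR (s IMPLIES p)) AND ((NOT r XOR u) OR (NOT p AND p)))
F2 = (NOT t IMPLIES ((NOT r AND s) IMPLIES (p XOR NOT s)))
Evaluate both on each of 64 rows (bits = p,q,r,s,t,u):
  row 0 [000000]: F1=1 F2=1 -> 0
  row 1 [000001]: F1=0 F2=1 (differ) -> 1
  row 2 [000010]: F1=1 F2=1 -> 0
  row 3 [000011]: F1=0 F2=1 (differ) -> 1
  row 4 [000100]: F1=0 F2=0 -> 0
  (every remaining row is evaluated the same way; all 64 results are listed next)
Full result column, 8 rows per line (p,q,r fixed per line; s,t,u runs 000..111 left to right):
  rows 0-7 [p,q,r=000]: 01010011  (ones: 4)
  rows 8-15 [p,q,r=001]: 10101111  (ones: 6)
  rows 16-23 [p,q,r=010]: 01010011  (ones: 4)
  rows 24-31 [p,q,r=011]: 10101111  (ones: 6)
  rows 32-39 [p,q,r=100]: 01010101  (ones: 4)
  rows 40-47 [p,q,r=101]: 11111111  (ones: 8)
  rows 48-55 [p,q,r=110]: 01010101  (ones: 4)
  rows 56-63 [p,q,r=111]: 11111111  (ones: 8)
Disagreements = 4+6+4+6+4+8+4+8 = 44

44


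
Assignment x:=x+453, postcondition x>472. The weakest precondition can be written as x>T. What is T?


Formula: wp(x:=E, P) = P[E/x] (substitute E for x in postcondition)
Step 1: Postcondition: x>472
Step 2: Substitute x+453 for x: x+453>472
Step 3: Solve for x: x > 472-453 = 19

19


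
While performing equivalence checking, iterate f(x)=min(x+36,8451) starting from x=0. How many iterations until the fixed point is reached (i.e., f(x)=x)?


Step 1: x=0, cap=8451, increment=36
Step 2: x grows by 36 each step until capped at 8451; fixed point is x=8451
Step 3: iterations = ceil(8451/36) = 235

235


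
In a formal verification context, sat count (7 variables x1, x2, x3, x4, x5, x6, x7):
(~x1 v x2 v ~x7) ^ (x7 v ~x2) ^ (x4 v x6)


CNF with 3 clauses over 7 vars (128 assignments).
An assignment satisfies CNF iff every clause has >=1 true literal.
Check each row (bits = x1,x2,x3,x4,x5,x6,x7; clause T/F shown):
  row 0 [0000000]: clauses=TTF -> 0
  row 1 [0000001]: clauses=TTF -> 0
  row 2 [0000010]: clauses=TTT -> 1
  row 3 [0000011]: clauses=TTT -> 1
  row 4 [0000100]: clauses=TTF -> 0
  (every remaining row is evaluated the same way; all 128 results are listed next)
Full result column, 8 rows per line (x1,x2,x3,x4 fixed per line; x5,x6,x7 runs 000..111 left to right):
  rows 0-7 [x1,x2,x3,x4=0000]: 00110011  (ones: 4)
  rows 8-15 [x1,x2,x3,x4=0001]: 11111111  (ones: 8)
  rows 16-23 [x1,x2,x3,x4=0010]: 00110011  (ones: 4)
  rows 24-31 [x1,x2,x3,x4=0011]: 11111111  (ones: 8)
  rows 32-39 [x1,x2,x3,x4=0100]: 00010001  (ones: 2)
  rows 40-47 [x1,x2,x3,x4=0101]: 01010101  (ones: 4)
  rows 48-55 [x1,x2,x3,x4=0110]: 00010001  (ones: 2)
  rows 56-63 [x1,x2,x3,x4=0111]: 01010101  (ones: 4)
  rows 64-71 [x1,x2,x3,x4=1000]: 00100010  (ones: 2)
  rows 72-79 [x1,x2,x3,x4=1001]: 10101010  (ones: 4)
  rows 80-87 [x1,x2,x3,x4=1010]: 00100010  (ones: 2)
  rows 88-95 [x1,x2,x3,x4=1011]: 10101010  (ones: 4)
  rows 96-103 [x1,x2,x3,x4=1100]: 00010001  (ones: 2)
  rows 104-111 [x1,x2,x3,x4=1101]: 01010101  (ones: 4)
  rows 112-119 [x1,x2,x3,x4=1110]: 00010001  (ones: 2)
  rows 120-127 [x1,x2,x3,x4=1111]: 01010101  (ones: 4)
Satisfying assignments = 4+8+4+8+2+4+2+4+2+4+2+4+2+4+2+4 = 60

60
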